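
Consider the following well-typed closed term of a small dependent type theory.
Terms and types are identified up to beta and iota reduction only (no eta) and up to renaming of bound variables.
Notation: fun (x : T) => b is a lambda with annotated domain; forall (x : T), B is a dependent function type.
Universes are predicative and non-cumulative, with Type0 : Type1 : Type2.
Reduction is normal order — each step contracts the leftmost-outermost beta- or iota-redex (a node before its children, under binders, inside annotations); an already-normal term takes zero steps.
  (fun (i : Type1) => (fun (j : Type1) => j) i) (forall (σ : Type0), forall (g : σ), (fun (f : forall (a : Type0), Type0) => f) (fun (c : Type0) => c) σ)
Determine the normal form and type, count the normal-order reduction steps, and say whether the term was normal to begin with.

normal form:
  forall (i : Type0), forall (j : i), i
the term's type:
  Type1
normal-order step count: 4
term was already normal: no
first redex: a beta-redex


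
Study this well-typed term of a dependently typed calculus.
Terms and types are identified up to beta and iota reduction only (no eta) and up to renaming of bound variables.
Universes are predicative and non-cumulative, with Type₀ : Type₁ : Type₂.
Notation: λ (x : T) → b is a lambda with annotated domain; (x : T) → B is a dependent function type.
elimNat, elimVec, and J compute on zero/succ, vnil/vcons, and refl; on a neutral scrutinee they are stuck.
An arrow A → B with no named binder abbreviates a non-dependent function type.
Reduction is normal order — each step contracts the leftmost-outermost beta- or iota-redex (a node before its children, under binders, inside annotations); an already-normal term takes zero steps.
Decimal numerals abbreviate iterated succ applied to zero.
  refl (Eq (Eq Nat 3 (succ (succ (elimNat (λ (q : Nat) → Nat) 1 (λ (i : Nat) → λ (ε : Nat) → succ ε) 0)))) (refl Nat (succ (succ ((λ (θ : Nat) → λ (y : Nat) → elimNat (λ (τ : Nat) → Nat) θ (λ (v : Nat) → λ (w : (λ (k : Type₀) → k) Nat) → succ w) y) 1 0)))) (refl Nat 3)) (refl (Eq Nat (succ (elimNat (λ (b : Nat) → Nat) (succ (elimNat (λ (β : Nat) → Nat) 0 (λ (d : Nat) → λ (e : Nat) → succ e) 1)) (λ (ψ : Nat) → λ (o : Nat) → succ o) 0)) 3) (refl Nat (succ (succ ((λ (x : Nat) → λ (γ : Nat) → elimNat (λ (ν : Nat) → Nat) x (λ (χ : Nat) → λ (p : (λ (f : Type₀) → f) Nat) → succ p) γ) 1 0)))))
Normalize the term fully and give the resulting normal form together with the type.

reduced normal form:
  refl (Eq (Eq Nat 3 3) (refl Nat 3) (refl Nat 3)) (refl (Eq Nat 3 3) (refl Nat 3))
the term's type:
  Eq (Eq (Eq Nat 3 3) (refl Nat 3) (refl Nat 3)) (refl (Eq Nat 3 3) (refl Nat 3)) (refl (Eq Nat 3 3) (refl Nat 3))


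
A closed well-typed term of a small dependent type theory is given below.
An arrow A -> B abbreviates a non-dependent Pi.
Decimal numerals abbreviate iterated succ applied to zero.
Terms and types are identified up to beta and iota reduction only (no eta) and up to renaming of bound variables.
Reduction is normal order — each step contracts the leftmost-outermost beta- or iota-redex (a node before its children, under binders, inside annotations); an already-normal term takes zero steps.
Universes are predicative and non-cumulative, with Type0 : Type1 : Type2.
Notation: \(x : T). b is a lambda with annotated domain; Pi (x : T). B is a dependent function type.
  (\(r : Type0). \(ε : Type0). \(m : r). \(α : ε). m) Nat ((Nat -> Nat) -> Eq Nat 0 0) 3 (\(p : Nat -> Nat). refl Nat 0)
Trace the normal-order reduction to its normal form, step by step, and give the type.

normal-order reduction sequence:
  (\(r : Type0). \(ε : Type0). \(m : r). \(α : ε). m) Nat ((Nat -> Nat) -> Eq Nat 0 0) 3 (\(p : Nat -> Nat). refl Nat 0)
  ~> (\(r : Type0). \(ε : Nat). \(m : r). ε) ((Nat -> Nat) -> Eq Nat 0 0) 3 (\(α : Nat -> Nat). refl Nat 0)
  ~> (\(r : Nat). \(ε : (Nat -> Nat) -> Eq Nat 0 0). r) 3 (\(m : Nat -> Nat). refl Nat 0)
  ~> (\(r : (Nat -> Nat) -> Eq Nat 0 0). 3) (\(ε : Nat -> Nat). refl Nat 0)
  ~> 3
type:
  Nat


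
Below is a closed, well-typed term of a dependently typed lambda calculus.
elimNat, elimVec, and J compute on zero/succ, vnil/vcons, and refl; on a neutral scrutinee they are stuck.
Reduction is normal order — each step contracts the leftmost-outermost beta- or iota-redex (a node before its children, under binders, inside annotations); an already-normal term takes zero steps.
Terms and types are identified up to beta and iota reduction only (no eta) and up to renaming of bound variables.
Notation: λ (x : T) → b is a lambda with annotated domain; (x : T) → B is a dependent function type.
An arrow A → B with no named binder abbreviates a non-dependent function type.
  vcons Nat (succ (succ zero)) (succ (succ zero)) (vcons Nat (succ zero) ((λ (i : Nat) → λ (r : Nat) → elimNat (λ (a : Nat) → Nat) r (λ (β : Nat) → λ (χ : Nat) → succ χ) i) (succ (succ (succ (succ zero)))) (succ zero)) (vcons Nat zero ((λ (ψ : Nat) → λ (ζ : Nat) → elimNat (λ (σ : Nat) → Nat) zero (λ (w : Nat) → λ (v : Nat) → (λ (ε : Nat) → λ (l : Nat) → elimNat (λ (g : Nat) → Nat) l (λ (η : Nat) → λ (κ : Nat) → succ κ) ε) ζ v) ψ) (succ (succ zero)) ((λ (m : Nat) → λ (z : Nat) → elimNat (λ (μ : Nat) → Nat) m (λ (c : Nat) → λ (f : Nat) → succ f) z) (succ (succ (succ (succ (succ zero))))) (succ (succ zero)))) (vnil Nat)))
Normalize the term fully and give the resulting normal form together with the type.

reduced normal form:
  vcons Nat (succ (succ zero)) (succ (succ zero)) (vcons Nat (succ zero) (succ (succ (succ (succ (succ zero))))) (vcons Nat zero (succ (succ (succ (succ (succ (succ (succ (succ (succ (succ (succ (succ (succ (succ zero)))))))))))))) (vnil Nat)))
inferred type:
  Vec Nat (succ (succ (succ zero)))


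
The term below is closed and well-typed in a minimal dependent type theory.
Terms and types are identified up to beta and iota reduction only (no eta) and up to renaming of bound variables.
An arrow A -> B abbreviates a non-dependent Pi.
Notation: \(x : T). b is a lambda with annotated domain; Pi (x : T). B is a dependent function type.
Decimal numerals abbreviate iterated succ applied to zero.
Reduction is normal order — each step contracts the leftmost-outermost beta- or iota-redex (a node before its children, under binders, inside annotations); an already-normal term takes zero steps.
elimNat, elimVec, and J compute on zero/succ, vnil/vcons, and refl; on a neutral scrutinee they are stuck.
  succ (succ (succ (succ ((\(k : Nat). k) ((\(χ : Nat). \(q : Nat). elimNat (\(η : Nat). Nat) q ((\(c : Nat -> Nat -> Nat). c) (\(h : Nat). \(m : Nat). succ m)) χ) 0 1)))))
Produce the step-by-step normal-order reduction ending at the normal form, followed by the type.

normal-order reduction:
  succ (succ (succ (succ ((\(k : Nat). k) ((\(χ : Nat). \(q : Nat). elimNat (\(η : Nat). Nat) q ((\(c : Nat -> Nat -> Nat). c) (\(h : Nat). \(m : Nat). succ m)) χ) 0 1)))))
  ~> succ (succ (succ (succ ((\(k : Nat). \(χ : Nat). elimNat (\(q : Nat). Nat) χ ((\(η : Nat -> Nat -> Nat). η) (\(c : Nat). \(h : Nat). succ h)) k) 0 1))))
  ~> succ (succ (succ (succ ((\(k : Nat). elimNat (\(χ : Nat). Nat) k ((\(q : Nat -> Nat -> Nat). q) (\(η : Nat). \(c : Nat). succ c)) 0) 1))))
  ~> succ (succ (succ (succ (elimNat (\(k : Nat). Nat) 1 ((\(χ : Nat -> Nat -> Nat). χ) (\(q : Nat). \(η : Nat). succ η)) 0))))
  ~> 5
inferred type:
  Nat


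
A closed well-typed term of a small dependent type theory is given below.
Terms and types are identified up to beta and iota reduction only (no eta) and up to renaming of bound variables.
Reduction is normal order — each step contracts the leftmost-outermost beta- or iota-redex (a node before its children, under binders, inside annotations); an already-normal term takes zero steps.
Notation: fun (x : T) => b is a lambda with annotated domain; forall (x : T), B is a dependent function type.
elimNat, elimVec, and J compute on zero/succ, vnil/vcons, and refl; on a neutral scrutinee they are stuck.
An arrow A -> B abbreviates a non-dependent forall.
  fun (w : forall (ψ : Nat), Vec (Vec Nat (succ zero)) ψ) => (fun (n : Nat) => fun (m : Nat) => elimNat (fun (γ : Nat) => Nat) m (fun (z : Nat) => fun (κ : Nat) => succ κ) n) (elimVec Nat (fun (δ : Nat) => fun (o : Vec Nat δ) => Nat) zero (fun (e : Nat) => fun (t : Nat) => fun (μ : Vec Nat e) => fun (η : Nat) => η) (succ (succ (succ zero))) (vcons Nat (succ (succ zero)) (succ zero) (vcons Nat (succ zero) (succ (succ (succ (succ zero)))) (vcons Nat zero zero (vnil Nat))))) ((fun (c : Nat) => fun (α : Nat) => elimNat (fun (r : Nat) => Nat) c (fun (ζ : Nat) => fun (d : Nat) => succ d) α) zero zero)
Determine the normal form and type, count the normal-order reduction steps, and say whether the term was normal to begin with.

reduced normal form:
  fun (w : forall (ψ : Nat), Vec (Vec Nat (succ zero)) ψ) => zero
the term's type:
  (forall (w : Nat), Vec (Vec Nat (succ zero)) w) -> Nat
steps to reach normal form (normal order): 22
started in normal form: no
first redex: a beta-redex


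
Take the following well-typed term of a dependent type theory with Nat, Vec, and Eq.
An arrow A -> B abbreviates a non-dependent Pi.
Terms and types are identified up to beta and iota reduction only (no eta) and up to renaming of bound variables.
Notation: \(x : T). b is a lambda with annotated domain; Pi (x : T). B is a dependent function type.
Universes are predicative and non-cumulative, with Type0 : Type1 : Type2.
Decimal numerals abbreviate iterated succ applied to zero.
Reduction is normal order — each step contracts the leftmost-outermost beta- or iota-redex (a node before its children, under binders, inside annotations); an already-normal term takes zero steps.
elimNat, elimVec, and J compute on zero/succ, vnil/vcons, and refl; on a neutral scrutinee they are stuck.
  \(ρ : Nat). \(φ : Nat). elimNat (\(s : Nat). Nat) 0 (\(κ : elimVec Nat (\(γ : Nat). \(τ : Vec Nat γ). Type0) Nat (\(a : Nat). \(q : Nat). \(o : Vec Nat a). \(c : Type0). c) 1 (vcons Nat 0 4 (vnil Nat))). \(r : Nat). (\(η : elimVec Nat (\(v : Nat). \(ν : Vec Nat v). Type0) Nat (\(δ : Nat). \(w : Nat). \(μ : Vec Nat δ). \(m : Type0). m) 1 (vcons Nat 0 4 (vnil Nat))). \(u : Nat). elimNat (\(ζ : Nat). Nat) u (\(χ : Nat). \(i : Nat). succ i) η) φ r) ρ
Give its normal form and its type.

reduced normal form:
  \(ρ : Nat). \(φ : Nat). elimNat (\(s : Nat). Nat) 0 (\(κ : Nat). \(γ : Nat). elimNat (\(τ : Nat). Nat) γ (\(a : Nat). \(q : Nat). succ q) φ) ρ
inferred type:
  Nat -> Nat -> Nat
observation: 8 normal-order steps separate the term from its normal form.


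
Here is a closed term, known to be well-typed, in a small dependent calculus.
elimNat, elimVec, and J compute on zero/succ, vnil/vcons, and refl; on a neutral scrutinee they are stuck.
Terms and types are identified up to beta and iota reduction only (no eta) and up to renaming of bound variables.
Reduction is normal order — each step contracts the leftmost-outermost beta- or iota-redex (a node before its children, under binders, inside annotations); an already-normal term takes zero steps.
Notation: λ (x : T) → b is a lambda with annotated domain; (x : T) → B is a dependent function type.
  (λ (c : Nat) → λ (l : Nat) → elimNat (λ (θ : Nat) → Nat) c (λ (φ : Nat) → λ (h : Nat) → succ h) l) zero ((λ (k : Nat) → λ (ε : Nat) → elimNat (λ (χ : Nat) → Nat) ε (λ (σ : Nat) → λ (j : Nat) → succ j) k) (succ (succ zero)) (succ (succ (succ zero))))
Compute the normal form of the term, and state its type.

normal form:
  succ (succ (succ (succ (succ zero))))
the term's type:
  Nat
observation: contracting a beta-redex first, the term normalizes in 27 steps.


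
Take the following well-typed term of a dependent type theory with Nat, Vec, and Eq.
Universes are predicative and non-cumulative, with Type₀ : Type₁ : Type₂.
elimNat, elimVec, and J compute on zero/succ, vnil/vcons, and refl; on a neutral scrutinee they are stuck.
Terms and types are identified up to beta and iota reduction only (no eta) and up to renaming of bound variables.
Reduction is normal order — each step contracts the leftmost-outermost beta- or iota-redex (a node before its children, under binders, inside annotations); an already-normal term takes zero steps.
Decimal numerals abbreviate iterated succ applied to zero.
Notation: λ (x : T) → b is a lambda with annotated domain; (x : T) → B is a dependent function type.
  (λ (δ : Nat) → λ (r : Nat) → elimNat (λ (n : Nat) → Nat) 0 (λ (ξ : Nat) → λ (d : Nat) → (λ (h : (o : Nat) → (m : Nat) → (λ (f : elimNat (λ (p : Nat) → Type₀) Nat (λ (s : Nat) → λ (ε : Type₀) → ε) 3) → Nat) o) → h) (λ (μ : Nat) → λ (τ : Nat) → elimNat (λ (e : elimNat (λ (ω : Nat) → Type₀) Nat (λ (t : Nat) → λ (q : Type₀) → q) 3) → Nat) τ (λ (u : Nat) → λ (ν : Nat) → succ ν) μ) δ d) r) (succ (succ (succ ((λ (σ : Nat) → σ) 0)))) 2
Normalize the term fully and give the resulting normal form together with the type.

normal form:
  6
type:
  Nat
observation: normalization takes exactly 57 steps under the normal-order strategy.


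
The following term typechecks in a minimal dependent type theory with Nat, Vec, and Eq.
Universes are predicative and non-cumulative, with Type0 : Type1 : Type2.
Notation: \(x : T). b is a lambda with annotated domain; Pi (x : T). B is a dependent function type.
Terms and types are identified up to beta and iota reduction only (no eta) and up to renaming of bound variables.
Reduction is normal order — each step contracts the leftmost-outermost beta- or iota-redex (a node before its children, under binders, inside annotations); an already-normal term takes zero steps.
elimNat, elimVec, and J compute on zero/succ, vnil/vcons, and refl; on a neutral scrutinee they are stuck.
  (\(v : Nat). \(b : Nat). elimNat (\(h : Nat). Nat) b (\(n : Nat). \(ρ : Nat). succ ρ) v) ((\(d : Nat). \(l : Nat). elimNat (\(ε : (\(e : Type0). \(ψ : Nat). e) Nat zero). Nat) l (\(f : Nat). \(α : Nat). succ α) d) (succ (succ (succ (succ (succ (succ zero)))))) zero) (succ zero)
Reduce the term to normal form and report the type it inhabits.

reduced normal form:
  succ (succ (succ (succ (succ (succ (succ zero))))))
inferred type:
  Nat
observation: normalization takes exactly 42 steps under the normal-order strategy.


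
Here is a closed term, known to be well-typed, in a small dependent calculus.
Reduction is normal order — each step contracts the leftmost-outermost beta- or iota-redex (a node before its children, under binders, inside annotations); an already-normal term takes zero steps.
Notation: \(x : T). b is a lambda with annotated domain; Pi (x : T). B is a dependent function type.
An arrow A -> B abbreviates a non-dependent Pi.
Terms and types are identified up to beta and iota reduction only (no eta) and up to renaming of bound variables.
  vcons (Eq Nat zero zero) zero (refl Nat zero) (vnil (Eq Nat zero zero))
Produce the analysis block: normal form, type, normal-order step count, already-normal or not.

reduced normal form:
  vcons (Eq Nat zero zero) zero (refl Nat zero) (vnil (Eq Nat zero zero))
inferred type:
  Vec (Eq Nat zero zero) (succ zero)
steps to reach normal form (normal order): 0
already normal: yes


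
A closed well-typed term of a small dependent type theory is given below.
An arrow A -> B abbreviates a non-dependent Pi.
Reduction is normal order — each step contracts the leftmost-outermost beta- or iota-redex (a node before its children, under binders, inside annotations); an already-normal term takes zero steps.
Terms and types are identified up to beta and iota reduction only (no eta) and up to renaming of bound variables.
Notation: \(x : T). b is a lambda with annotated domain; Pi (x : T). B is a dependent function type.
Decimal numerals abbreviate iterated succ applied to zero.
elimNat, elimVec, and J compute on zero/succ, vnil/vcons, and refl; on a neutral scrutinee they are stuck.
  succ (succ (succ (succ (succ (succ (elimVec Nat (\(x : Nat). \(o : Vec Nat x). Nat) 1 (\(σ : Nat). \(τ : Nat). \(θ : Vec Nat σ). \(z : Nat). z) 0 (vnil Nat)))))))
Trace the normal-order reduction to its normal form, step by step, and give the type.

normal-order reduction:
  succ (succ (succ (succ (succ (succ (elimVec Nat (\(x : Nat). \(o : Vec Nat x). Nat) 1 (\(σ : Nat). \(τ : Nat). \(θ : Vec Nat σ). \(z : Nat). z) 0 (vnil Nat)))))))
  ~> 7
the term's type:
  Nat


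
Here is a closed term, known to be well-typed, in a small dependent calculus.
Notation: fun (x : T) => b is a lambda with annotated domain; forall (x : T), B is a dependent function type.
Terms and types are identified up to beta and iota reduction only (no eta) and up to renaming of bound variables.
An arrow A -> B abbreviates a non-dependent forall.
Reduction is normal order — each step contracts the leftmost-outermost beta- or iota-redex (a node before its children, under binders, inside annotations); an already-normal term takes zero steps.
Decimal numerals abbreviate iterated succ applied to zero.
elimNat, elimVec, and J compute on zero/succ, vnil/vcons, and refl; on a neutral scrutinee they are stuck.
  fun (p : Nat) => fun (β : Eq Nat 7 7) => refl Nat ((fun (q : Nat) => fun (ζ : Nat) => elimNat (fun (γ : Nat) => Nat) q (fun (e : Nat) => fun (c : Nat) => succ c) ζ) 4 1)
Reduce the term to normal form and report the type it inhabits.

reduced normal form:
  fun (p : Nat) => fun (β : Eq Nat 7 7) => refl Nat 5
the term's type:
  Nat -> Eq Nat 7 7 -> Eq Nat 5 5


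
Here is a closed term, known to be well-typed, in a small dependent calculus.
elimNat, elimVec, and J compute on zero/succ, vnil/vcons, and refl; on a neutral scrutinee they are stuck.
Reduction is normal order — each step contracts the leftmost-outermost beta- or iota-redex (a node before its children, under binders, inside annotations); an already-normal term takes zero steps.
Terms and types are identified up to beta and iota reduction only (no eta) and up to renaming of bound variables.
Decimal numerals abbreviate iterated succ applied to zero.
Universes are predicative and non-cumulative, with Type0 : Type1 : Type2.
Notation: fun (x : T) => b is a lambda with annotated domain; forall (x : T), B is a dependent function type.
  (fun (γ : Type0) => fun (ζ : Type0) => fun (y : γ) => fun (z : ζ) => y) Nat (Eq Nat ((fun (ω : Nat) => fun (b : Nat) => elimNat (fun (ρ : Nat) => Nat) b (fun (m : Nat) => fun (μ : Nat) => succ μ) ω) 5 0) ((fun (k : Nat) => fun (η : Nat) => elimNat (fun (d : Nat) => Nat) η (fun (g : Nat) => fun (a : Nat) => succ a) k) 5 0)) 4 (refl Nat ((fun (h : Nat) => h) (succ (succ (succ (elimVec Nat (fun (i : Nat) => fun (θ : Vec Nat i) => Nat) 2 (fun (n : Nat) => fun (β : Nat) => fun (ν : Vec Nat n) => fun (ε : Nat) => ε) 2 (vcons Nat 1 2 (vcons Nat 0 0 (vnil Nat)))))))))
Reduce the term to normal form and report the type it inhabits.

resulting normal form:
  4
inferred type:
  Nat
observation: 4 normal-order steps separate the term from its normal form.


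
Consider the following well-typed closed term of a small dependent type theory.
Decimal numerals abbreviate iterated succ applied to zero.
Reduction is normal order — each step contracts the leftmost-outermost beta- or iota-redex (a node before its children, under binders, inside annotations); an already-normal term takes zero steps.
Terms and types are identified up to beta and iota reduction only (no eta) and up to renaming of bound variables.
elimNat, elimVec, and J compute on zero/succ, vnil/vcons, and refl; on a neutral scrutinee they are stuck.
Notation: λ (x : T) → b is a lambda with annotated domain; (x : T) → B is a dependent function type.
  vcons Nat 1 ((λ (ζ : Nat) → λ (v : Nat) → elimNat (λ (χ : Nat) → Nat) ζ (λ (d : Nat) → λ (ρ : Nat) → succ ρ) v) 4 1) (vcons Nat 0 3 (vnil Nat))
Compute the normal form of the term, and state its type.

resulting normal form:
  vcons Nat 1 5 (vcons Nat 0 3 (vnil Nat))
type:
  Vec Nat 2
observation: reduction starts at a beta-redex, and 6 normal-order steps reach the normal form.


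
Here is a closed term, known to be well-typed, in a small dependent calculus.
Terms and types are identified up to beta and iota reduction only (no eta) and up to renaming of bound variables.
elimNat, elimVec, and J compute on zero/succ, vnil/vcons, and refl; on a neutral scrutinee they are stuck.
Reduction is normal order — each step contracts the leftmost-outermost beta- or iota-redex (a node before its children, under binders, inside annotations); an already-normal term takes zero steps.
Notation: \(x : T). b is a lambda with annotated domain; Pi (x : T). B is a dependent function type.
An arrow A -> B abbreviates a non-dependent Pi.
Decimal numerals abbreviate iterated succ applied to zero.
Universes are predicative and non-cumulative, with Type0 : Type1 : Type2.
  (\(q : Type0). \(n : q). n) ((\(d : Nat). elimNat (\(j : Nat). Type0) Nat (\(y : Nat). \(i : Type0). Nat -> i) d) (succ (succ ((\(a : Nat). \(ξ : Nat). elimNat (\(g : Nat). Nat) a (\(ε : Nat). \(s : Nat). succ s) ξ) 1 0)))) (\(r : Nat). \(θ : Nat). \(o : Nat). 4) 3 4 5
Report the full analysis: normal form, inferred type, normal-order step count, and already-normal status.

resulting normal form:
  4
inferred type:
  Nat
steps to reach normal form (normal order): 5
already normal: no
first redex: a beta-redex


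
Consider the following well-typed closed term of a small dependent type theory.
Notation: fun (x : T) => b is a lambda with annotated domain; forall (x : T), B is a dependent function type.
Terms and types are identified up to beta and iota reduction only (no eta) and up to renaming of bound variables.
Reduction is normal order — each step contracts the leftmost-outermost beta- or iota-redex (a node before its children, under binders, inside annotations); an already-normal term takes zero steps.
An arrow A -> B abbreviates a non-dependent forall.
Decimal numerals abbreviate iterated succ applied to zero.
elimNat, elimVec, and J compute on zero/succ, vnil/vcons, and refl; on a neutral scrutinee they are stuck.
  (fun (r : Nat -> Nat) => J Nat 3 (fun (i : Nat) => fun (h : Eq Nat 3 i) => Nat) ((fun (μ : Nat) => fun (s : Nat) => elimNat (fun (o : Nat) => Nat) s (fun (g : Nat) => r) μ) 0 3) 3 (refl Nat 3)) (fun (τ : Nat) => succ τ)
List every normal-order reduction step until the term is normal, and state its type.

reduction (normal order):
  (fun (r : Nat -> Nat) => J Nat 3 (fun (i : Nat) => fun (h : Eq Nat 3 i) => Nat) ((fun (μ : Nat) => fun (s : Nat) => elimNat (fun (o : Nat) => Nat) s (fun (g : Nat) => r) μ) 0 3) 3 (refl Nat 3)) (fun (τ : Nat) => succ τ)
  ~> J Nat 3 (fun (r : Nat) => fun (i : Eq Nat 3 r) => Nat) ((fun (h : Nat) => fun (μ : Nat) => elimNat (fun (s : Nat) => Nat) μ (fun (o : Nat) => fun (g : Nat) => succ g) h) 0 3) 3 (refl Nat 3)
  ~> (fun (r : Nat) => fun (i : Nat) => elimNat (fun (h : Nat) => Nat) i (fun (μ : Nat) => fun (s : Nat) => succ s) r) 0 3
  ~> (fun (r : Nat) => elimNat (fun (i : Nat) => Nat) r (fun (h : Nat) => fun (μ : Nat) => succ μ) 0) 3
  ~> elimNat (fun (r : Nat) => Nat) 3 (fun (i : Nat) => fun (h : Nat) => succ h) 0
  ~> 3
inferred type:
  Nat


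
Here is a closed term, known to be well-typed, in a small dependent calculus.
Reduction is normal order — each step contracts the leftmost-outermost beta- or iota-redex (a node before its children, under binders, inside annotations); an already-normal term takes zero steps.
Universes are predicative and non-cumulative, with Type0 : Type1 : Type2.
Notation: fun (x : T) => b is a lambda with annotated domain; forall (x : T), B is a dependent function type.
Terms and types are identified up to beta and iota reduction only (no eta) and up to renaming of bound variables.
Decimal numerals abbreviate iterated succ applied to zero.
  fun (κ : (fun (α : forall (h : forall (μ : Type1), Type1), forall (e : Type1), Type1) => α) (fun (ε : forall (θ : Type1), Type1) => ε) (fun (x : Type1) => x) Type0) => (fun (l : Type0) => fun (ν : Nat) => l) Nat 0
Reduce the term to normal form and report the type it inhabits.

normal form:
  fun (κ : Type0) => Nat
inferred type:
  forall (κ : Type0), Type0


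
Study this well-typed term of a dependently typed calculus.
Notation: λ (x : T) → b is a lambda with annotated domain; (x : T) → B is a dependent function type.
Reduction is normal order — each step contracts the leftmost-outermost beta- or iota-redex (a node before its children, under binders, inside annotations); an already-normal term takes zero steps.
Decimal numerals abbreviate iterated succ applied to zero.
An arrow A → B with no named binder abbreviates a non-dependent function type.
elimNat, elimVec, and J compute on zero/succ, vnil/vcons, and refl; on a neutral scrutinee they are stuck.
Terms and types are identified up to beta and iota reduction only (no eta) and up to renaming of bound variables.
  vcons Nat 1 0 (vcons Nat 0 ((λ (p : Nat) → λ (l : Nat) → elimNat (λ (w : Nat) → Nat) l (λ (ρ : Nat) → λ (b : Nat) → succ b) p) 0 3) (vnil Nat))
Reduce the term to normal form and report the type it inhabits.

resulting normal form:
  vcons Nat 1 0 (vcons Nat 0 3 (vnil Nat))
the term's type:
  Vec Nat 2
observation: 3 normal-order steps separate the term from its normal form.


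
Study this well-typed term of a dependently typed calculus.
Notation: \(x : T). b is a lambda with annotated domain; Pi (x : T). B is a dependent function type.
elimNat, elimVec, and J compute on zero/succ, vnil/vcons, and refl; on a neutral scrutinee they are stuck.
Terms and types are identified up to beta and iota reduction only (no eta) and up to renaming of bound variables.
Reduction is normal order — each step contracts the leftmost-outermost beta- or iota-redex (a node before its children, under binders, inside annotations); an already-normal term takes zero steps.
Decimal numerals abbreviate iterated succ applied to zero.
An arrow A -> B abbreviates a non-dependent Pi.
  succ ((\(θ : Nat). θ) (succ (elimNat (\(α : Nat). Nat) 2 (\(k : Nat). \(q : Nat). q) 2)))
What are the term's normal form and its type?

normal form:
  4
type:
  Nat
observation: 8 normal-order steps separate the term from its normal form.


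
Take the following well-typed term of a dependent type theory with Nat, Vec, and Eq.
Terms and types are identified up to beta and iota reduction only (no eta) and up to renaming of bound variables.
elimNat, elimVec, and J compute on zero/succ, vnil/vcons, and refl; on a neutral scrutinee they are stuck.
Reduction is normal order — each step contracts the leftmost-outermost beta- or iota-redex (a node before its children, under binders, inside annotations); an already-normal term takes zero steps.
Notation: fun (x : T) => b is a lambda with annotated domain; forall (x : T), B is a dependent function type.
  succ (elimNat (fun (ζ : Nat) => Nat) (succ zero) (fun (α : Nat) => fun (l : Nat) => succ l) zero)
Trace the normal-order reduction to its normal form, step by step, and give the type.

normal-order reduction sequence:
  succ (elimNat (fun (ζ : Nat) => Nat) (succ zero) (fun (α : Nat) => fun (l : Nat) => succ l) zero)
  ~> succ (succ zero)
inferred type:
  Nat


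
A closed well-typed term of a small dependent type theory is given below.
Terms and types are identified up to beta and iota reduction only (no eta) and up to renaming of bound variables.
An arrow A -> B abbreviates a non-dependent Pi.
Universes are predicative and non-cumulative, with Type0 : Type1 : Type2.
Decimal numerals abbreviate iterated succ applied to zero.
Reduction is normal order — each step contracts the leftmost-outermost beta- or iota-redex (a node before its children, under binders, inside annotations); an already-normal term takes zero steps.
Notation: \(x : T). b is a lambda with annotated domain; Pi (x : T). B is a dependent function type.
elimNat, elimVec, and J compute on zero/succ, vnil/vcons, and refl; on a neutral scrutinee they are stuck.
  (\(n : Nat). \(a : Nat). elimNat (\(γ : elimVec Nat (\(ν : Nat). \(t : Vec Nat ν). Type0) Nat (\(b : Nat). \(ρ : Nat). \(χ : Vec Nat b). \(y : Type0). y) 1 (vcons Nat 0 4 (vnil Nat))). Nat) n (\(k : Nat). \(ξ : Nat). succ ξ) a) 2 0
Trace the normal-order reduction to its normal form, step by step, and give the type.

reduction (normal order):
  (\(n : Nat). \(a : Nat). elimNat (\(γ : elimVec Nat (\(ν : Nat). \(t : Vec Nat ν). Type0) Nat (\(b : Nat). \(ρ : Nat). \(χ : Vec Nat b). \(y : Type0). y) 1 (vcons Nat 0 4 (vnil Nat))). Nat) n (\(k : Nat). \(ξ : Nat). succ ξ) a) 2 0
  ~> (\(n : Nat). elimNat (\(a : elimVec Nat (\(γ : Nat). \(ν : Vec Nat γ). Type0) Nat (\(t : Nat). \(b : Nat). \(ρ : Vec Nat t). \(χ : Type0). χ) 1 (vcons Nat 0 4 (vnil Nat))). Nat) 2 (\(y : Nat). \(k : Nat). succ k) n) 0
  ~> elimNat (\(n : elimVec Nat (\(a : Nat). \(γ : Vec Nat a). Type0) Nat (\(ν : Nat). \(t : Nat). \(b : Vec Nat ν). \(ρ : Type0). ρ) 1 (vcons Nat 0 4 (vnil Nat))). Nat) 2 (\(χ : Nat). \(y : Nat). succ y) 0
  ~> 2
inferred type:
  Nat


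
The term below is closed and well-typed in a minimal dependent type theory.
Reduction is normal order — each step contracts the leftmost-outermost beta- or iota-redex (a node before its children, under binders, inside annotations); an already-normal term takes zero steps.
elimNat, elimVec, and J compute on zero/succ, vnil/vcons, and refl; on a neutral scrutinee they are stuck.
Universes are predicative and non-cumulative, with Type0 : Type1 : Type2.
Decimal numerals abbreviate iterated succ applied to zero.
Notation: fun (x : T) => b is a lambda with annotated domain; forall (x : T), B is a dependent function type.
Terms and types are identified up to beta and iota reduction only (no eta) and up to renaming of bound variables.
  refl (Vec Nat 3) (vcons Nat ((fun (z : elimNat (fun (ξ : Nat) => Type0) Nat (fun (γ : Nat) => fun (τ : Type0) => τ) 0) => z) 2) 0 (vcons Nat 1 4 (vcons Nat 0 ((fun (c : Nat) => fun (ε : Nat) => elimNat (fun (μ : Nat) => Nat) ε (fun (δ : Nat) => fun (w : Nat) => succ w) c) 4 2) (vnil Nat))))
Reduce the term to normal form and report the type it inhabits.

resulting normal form:
  refl (Vec Nat 3) (vcons Nat 2 0 (vcons Nat 1 4 (vcons Nat 0 6 (vnil Nat))))
the term's type:
  Eq (Vec Nat 3) (vcons Nat 2 0 (vcons Nat 1 4 (vcons Nat 0 6 (vnil Nat)))) (vcons Nat 2 0 (vcons Nat 1 4 (vcons Nat 0 6 (vnil Nat))))
observation: reduction starts at a beta-redex, and 16 normal-order steps reach the normal form.


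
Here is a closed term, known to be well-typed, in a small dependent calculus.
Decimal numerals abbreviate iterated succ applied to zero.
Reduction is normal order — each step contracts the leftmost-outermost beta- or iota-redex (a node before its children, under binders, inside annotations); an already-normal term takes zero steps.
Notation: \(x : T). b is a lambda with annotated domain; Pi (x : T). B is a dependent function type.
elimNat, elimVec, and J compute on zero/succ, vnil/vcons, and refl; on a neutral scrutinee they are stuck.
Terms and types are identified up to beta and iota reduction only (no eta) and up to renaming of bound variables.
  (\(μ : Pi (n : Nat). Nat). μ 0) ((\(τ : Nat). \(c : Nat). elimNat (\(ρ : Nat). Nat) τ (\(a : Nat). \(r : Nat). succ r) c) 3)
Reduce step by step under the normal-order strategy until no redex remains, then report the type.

normal-order reduction:
  (\(μ : Pi (n : Nat). Nat). μ 0) ((\(τ : Nat). \(c : Nat). elimNat (\(ρ : Nat). Nat) τ (\(a : Nat). \(r : Nat). succ r) c) 3)
  ~> (\(μ : Nat). \(n : Nat). elimNat (\(τ : Nat). Nat) μ (\(c : Nat). \(ρ : Nat). succ ρ) n) 3 0
  ~> (\(μ : Nat). elimNat (\(n : Nat). Nat) 3 (\(τ : Nat). \(c : Nat). succ c) μ) 0
  ~> elimNat (\(μ : Nat). Nat) 3 (\(n : Nat). \(τ : Nat). succ τ) 0
  ~> 3
type:
  Nat


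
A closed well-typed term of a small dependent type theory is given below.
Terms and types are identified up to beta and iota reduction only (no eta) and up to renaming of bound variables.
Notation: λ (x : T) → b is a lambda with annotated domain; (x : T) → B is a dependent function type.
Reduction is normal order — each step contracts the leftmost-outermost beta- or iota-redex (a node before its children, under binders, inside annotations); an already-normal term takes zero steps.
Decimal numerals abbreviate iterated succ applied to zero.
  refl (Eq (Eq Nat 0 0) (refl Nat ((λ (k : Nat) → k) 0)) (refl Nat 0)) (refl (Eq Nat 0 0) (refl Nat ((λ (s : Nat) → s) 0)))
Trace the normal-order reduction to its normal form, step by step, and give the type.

reduction (normal order):
  refl (Eq (Eq Nat 0 0) (refl Nat ((λ (k : Nat) → k) 0)) (refl Nat 0)) (refl (Eq Nat 0 0) (refl Nat ((λ (s : Nat) → s) 0)))
  ~> refl (Eq (Eq Nat 0 0) (refl Nat 0) (refl Nat 0)) (refl (Eq Nat 0 0) (refl Nat ((λ (k : Nat) → k) 0)))
  ~> refl (Eq (Eq Nat 0 0) (refl Nat 0) (refl Nat 0)) (refl (Eq Nat 0 0) (refl Nat 0))
inferred type:
  Eq (Eq (Eq Nat 0 0) (refl Nat 0) (refl Nat 0)) (refl (Eq Nat 0 0) (refl Nat 0)) (refl (Eq Nat 0 0) (refl Nat 0))


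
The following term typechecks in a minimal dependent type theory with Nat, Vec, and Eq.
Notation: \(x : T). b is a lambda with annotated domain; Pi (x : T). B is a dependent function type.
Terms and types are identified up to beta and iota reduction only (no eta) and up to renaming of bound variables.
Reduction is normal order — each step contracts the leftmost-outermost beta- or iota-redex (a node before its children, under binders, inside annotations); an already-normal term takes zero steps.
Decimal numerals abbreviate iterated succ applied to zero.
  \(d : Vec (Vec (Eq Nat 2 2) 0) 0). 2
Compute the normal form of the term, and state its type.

reduced normal form:
  \(d : Vec (Vec (Eq Nat 2 2) 0) 0). 2
the term's type:
  Pi (d : Vec (Vec (Eq Nat 2 2) 0) 0). Nat
observation: the term is already in normal form.


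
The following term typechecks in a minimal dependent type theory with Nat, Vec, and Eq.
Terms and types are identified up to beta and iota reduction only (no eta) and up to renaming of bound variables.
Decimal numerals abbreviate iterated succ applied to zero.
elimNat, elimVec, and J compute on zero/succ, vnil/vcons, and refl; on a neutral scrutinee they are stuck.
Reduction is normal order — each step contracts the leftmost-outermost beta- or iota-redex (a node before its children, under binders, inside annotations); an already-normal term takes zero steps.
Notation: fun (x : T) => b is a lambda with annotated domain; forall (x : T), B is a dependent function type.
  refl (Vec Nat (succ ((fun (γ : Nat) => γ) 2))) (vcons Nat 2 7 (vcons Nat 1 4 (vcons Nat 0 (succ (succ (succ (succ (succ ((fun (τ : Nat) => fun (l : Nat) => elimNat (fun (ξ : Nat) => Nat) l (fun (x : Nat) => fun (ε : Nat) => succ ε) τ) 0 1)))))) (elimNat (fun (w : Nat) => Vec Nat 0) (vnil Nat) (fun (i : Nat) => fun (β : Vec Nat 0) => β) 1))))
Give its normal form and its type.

reduced normal form:
  refl (Vec Nat 3) (vcons Nat 2 7 (vcons Nat 1 4 (vcons Nat 0 6 (vnil Nat))))
type:
  Eq (Vec Nat 3) (vcons Nat 2 7 (vcons Nat 1 4 (vcons Nat 0 6 (vnil Nat)))) (vcons Nat 2 7 (vcons Nat 1 4 (vcons Nat 0 6 (vnil Nat))))


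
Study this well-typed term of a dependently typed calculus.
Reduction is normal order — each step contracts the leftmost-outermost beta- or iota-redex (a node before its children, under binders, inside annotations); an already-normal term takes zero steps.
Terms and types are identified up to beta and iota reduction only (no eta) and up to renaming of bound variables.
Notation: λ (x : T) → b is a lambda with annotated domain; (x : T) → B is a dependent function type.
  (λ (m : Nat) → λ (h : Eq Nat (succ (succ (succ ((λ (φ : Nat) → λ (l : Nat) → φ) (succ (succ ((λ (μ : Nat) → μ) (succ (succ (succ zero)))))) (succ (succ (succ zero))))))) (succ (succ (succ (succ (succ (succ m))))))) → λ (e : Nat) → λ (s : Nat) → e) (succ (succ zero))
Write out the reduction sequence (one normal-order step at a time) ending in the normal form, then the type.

reduction (normal order):
  (λ (m : Nat) → λ (h : Eq Nat (succ (succ (succ ((λ (φ : Nat) → λ (l : Nat) → φ) (succ (succ ((λ (μ : Nat) → μ) (succ (succ (succ zero)))))) (succ (succ (succ zero))))))) (succ (succ (succ (succ (succ (succ m))))))) → λ (e : Nat) → λ (s : Nat) → e) (succ (succ zero))
  ~> λ (m : Eq Nat (succ (succ (succ ((λ (h : Nat) → λ (φ : Nat) → h) (succ (succ ((λ (l : Nat) → l) (succ (succ (succ zero)))))) (succ (succ (succ zero))))))) (succ (succ (succ (succ (succ (succ (succ (succ zero))))))))) → λ (μ : Nat) → λ (e : Nat) → μ
  ~> λ (m : Eq Nat (succ (succ (succ ((λ (h : Nat) → succ (succ ((λ (φ : Nat) → φ) (succ (succ (succ zero)))))) (succ (succ (succ zero))))))) (succ (succ (succ (succ (succ (succ (succ (succ zero))))))))) → λ (l : Nat) → λ (μ : Nat) → l
  ~> λ (m : Eq Nat (succ (succ (succ (succ (succ ((λ (h : Nat) → h) (succ (succ (succ zero))))))))) (succ (succ (succ (succ (succ (succ (succ (succ zero))))))))) → λ (φ : Nat) → λ (l : Nat) → φ
  ~> λ (m : Eq Nat (succ (succ (succ (succ (succ (succ (succ (succ zero)))))))) (succ (succ (succ (succ (succ (succ (succ (succ zero))))))))) → λ (h : Nat) → λ (φ : Nat) → h
the term's type:
  (m : Eq Nat (succ (succ (succ (succ (succ (succ (succ (succ zero)))))))) (succ (succ (succ (succ (succ (succ (succ (succ zero))))))))) → (h : Nat) → (φ : Nat) → Nat


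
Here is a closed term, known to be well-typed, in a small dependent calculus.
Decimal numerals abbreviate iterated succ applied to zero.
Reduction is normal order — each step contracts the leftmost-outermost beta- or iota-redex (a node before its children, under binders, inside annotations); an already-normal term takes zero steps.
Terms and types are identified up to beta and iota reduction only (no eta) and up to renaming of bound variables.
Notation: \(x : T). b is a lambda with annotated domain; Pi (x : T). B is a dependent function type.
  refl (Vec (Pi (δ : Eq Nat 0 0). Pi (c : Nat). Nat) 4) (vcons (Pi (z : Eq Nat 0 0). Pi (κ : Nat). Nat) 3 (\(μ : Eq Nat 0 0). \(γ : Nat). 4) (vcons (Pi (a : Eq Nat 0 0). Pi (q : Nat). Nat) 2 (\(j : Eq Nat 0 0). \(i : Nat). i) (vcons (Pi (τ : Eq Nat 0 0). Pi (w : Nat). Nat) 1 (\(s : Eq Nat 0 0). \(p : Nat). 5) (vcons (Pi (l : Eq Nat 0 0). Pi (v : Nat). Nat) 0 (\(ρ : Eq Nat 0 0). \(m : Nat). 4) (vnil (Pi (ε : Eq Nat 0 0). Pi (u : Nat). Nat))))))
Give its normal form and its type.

normal form:
  refl (Vec (Pi (δ : Eq Nat 0 0). Pi (c : Nat). Nat) 4) (vcons (Pi (z : Eq Nat 0 0). Pi (κ : Nat). Nat) 3 (\(μ : Eq Nat 0 0). \(γ : Nat). 4) (vcons (Pi (a : Eq Nat 0 0). Pi (q : Nat). Nat) 2 (\(j : Eq Nat 0 0). \(i : Nat). i) (vcons (Pi (τ : Eq Nat 0 0). Pi (w : Nat). Nat) 1 (\(s : Eq Nat 0 0). \(p : Nat). 5) (vcons (Pi (l : Eq Nat 0 0). Pi (v : Nat). Nat) 0 (\(ρ : Eq Nat 0 0). \(m : Nat). 4) (vnil (Pi (ε : Eq Nat 0 0). Pi (u : Nat). Nat))))))
inferred type:
  Eq (Vec (Pi (δ : Eq Nat 0 0). Pi (c : Nat). Nat) 4) (vcons (Pi (z : Eq Nat 0 0). Pi (κ : Nat). Nat) 3 (\(μ : Eq Nat 0 0). \(γ : Nat). 4) (vcons (Pi (a : Eq Nat 0 0). Pi (q : Nat). Nat) 2 (\(j : Eq Nat 0 0). \(i : Nat). i) (vcons (Pi (τ : Eq Nat 0 0). Pi (w : Nat). Nat) 1 (\(s : Eq Nat 0 0). \(p : Nat). 5) (vcons (Pi (l : Eq Nat 0 0). Pi (v : Nat). Nat) 0 (\(ρ : Eq Nat 0 0). \(m : Nat). 4) (vnil (Pi (ε : Eq Nat 0 0). Pi (u : Nat). Nat)))))) (vcons (Pi (r : Eq Nat 0 0). Pi (ξ : Nat). Nat) 3 (\(t : Eq Nat 0 0). \(ψ : Nat). 4) (vcons (Pi (x : Eq Nat 0 0). Pi (χ : Nat). Nat) 2 (\(b : Eq Nat 0 0). \(d : Nat). d) (vcons (Pi (σ : Eq Nat 0 0). Pi (ω : Nat). Nat) 1 (\(g : Eq Nat 0 0). \(ν : Nat). 5) (vcons (Pi (α : Eq Nat 0 0). Pi (h : Nat). Nat) 0 (\(ζ : Eq Nat 0 0). \(o : Nat). 4) (vnil (Pi (k : Eq Nat 0 0). Pi (φ : Nat). Nat))))))
observation: the term is already in normal form.


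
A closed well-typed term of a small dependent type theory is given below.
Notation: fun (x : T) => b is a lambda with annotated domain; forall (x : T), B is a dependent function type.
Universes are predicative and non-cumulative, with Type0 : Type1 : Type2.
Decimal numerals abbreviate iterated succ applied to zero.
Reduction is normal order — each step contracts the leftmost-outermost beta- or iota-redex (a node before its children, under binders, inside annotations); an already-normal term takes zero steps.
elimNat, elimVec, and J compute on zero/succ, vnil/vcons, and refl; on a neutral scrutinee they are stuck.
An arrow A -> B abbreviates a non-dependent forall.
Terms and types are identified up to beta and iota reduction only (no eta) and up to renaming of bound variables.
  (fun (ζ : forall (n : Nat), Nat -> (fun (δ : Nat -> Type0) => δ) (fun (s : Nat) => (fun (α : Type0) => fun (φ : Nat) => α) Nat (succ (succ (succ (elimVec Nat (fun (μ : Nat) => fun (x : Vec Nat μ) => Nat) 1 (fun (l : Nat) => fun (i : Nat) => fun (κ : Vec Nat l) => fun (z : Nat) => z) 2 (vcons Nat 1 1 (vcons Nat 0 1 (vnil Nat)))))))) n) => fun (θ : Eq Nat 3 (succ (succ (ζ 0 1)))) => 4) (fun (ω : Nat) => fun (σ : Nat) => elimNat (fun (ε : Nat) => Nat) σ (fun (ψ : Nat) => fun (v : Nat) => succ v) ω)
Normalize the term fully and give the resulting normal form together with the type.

reduced normal form:
  fun (ζ : Eq Nat 3 3) => 4
inferred type:
  Eq Nat 3 3 -> Nat
observation: contracting a beta-redex first, the term normalizes in 4 steps.
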